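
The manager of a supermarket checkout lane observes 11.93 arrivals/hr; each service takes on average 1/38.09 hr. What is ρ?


ρ = λ/μ = 11.93/38.09 = 0.3132

Final: 0.3132


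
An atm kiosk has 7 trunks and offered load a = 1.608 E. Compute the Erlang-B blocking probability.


B(c,a) = (a^c/c!) / Σ_{k=0}^{c} a^k/k!
a^7/7! = 0.005515
Σ terms (k=0..7): 1.00000 + 1.60800 + 1.29283 + 0.69296 + 0.27857 + 0.08959 + 0.02401 + 0.005515 = 4.991472
B = 0.005515/4.991472 = 0.001105

Final: 0.001105


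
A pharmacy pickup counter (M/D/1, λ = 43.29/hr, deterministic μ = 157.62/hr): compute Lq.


ρ = 43.29/157.62 = 0.2746
M/D/1: Lq = ρ²/(2(1−ρ)) = 0.07543/(2·0.7254) = 0.05200

Final: 0.05200


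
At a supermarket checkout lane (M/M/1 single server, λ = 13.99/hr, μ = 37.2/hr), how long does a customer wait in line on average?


ρ = 13.99/37.2 = 0.3761
Wq = ρ/(μ−λ) = 0.3761/(37.2 − 13.99) = 0.3761/23.21 = 0.01620 hr

Final: 0.01620 hr


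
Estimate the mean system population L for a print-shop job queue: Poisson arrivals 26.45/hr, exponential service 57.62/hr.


ρ = λ/μ = 26.45/57.62 = 0.4590
L = ρ/(1−ρ) = 0.4590/(1 − 0.4590) = 0.4590/0.5410 = 0.8486

Final: 0.8486


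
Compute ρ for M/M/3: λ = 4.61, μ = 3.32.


ρ = λ/(cμ) = 4.61/(3·3.32) = 4.61/9.96 = 0.4629

Final: 0.4629


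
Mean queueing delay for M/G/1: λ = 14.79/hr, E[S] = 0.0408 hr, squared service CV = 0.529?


ρ = λ·E[S] = 14.79·0.0408 = 0.6034
E[S²] = E[S]²(1+C_s²) = 0.0408²·(1+0.529) = 0.002545
Wq = λ·E[S²]/(2(1−ρ)) = 14.79·0.002545/(2·0.3966) = 0.04746 hr

Final: 0.04746 hr


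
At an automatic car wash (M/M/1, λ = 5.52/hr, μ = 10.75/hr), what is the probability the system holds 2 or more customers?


ρ = 5.52/10.75 = 0.5135
P(N ≥ n) = ρ^n = 0.5135^2 = 0.263670

Final: 0.263670


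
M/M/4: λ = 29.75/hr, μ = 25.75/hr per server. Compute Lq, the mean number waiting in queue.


a = λ/μ = 1.1553; ρ = a/4 = 0.2888
P₀ = 0.314054
Lq = P₀·a^c·ρ / (c!·(1−ρ)²) = 0.314054·1.78172·0.2888/(24·0.50576)
= 0.01332

Final: 0.01332


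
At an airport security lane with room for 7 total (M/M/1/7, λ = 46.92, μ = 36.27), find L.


ρ = 46.92/36.27 = 1.2936
L = ρ[1 − (K+1)ρ^K + Kρ^(K+1)] / [(1−ρ)(1−ρ^(K+1))]
Numerator: 1.2936·(1 − 8·6.062799 + 7·7.843025) = 9.571298
Denominator: (-0.2936)·(-6.843025) = 2.009325
L = 9.571298/2.009325 = 4.7634

Final: 4.7634


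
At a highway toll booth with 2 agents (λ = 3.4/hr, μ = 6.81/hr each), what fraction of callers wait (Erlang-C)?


a = λ/μ = 0.4993; ρ = a/2 = 0.2496
P₀ = 0.600470 (from M/M/c formula)
C(c,a) = [a^c/(c!(1−ρ))]·P₀ = [0.24927/(2·0.7504)]·0.600470
= 0.16610·0.600470 = 0.099736

Final: 0.099736


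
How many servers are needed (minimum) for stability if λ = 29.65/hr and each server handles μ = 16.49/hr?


Stability requires cμ > λ ⇔ c > λ/μ.
λ/μ = 29.65/16.49 = 1.7981
Minimum integer c = ⌊1.7981⌋ + 1 = 2
Check: 2·16.49 = 32.98 > 29.65, while 1·16.49 = 16.49 ≤ 29.65

Final: 2 servers


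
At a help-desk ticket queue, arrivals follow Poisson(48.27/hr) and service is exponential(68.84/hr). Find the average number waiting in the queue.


ρ = 48.27/68.84 = 0.7012
Lq = ρ²/(1−ρ) = 0.4917/0.2988 = 1.6454

Final: 1.6454


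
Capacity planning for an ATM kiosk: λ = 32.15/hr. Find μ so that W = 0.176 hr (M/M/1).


W = 1/(μ−λ) ⇒ μ − λ = 1/W = 1/0.176 = 5.6818
μ = λ + 1/W = 32.15 + 5.6818 = 37.8318 per hr

Final: 37.8318 /hr


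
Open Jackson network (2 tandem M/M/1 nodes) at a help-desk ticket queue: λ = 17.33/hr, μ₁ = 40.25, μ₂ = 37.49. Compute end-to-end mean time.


Each node sees arrival rate λ = 17.33/hr (tandem ⇒ throughput preserved).
W₁ = 1/(μ₁−λ) = 1/(40.25−17.33) = 0.04363 hr
W₂ = 1/(μ₂−λ) = 1/(37.49−17.33) = 0.04960 hr
W_total = W₁ + W₂ = 0.04363 + 0.04960 = 0.09323 hr

Final: 0.09323 hr


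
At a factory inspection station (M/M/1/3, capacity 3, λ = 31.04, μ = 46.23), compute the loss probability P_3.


ρ = λ/μ = 31.04/46.23 = 0.6714
P_K = (1−ρ)ρ^K/(1−ρ^(K+1)) = (0.3286·0.302687)/(1 − 0.203232)
= 0.099455/0.796768 = 0.124823

Final: 0.124823


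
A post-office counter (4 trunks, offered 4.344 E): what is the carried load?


B(4,4.344) = 0.342829 (Erlang-B)
Carried load = a(1 − B) = 4.344·(1 − 0.342829) = 4.344·0.657171 = 2.8548 E

Final: 2.8548 Erlangs


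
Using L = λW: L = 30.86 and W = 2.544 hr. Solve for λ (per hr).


λ = L/W = 30.86/2.544 = 12.1305 /hr

Final: 12.1305 /hr


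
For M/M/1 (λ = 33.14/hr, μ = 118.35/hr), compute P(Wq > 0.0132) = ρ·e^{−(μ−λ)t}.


ρ = 33.14/118.35 = 0.2800
P(Wq > t) = ρ·e^{−(μ−λ)t} = 0.2800·e^{−1.1248}
= 0.2800·0.324726 = 0.090929

Final: 0.090929


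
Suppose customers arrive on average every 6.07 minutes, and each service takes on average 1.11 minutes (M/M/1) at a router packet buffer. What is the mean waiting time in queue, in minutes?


λ = 60/6.07 = 9.8847 /hr
μ = 60/1.11 = 54.0541 /hr
ρ = λ/μ = 9.8847/54.0541 = 0.1829
Wq = ρ/(μ−λ) = 0.1829/(54.0541−9.8847) = 0.004140 hr
In minutes: 0.004140·60 = 0.2484 min

Final: 0.2484 min


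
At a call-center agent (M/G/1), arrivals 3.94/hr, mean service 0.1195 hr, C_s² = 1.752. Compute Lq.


ρ = λ·E[S] = 3.94·0.1195 = 0.4708
Lq = ρ²(1+C_s²)/(2(1−ρ)) = 0.2217·(1+1.752)/(2·0.5292)
= 0.2217·2.7520/1.0583 = 0.57644

Final: 0.57644


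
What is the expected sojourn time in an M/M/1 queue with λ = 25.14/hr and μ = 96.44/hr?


W = 1/(μ−λ) = 1/(96.44 − 25.14) = 1/71.30 = 0.01403 hr

Final: 0.01403 hr


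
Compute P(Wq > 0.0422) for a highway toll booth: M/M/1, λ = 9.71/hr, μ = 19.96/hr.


ρ = 9.71/19.96 = 0.4865
P(Wq > t) = ρ·e^{−(μ−λ)t} = 0.4865·e^{−0.4325}
= 0.4865·0.648852 = 0.315649

Final: 0.315649


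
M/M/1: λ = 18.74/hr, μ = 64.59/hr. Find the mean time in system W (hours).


W = 1/(μ−λ) = 1/(64.59 − 18.74) = 1/45.85 = 0.02181 hr

Final: 0.02181 hr


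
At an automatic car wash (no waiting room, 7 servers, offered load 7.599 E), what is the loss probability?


B(c,a) = (a^c/c!) / Σ_{k=0}^{c} a^k/k!
a^7/7! = 290.311724
Σ terms (k=0..7): 1.00000 + 7.59900 + 28.87240 + 73.13379 + 138.93592 + 211.15481 + 267.42757 + 290.31172 = 1018.435208
B = 290.311724/1018.435208 = 0.285057

Final: 0.285057


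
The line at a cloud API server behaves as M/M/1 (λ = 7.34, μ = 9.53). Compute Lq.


ρ = 7.34/9.53 = 0.7702
Lq = ρ²/(1−ρ) = 0.5932/0.2298 = 2.5814

Final: 2.5814


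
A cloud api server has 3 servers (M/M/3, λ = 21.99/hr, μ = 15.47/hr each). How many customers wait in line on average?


a = λ/μ = 1.4215; ρ = a/3 = 0.4738
P₀ = 0.230336
Lq = P₀·a^c·ρ / (c!·(1−ρ)²) = 0.230336·2.87213·0.4738/(6·0.27687)
= 0.18870

Final: 0.18870


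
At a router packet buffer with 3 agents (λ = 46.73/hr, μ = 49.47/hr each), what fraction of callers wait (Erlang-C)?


a = λ/μ = 0.9446; ρ = a/3 = 0.3149
P₀ = 0.385238 (from M/M/c formula)
C(c,a) = [a^c/(c!(1−ρ))]·P₀ = [0.84287/(6·0.6851)]·0.385238
= 0.20504·0.385238 = 0.078989

Final: 0.078989


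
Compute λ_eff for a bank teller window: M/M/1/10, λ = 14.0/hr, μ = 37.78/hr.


ρ = 0.3706; P_K = (1−ρ)ρ^10/(1−ρ^11) = 0.00003073
λ_eff = λ(1 − P_K) = 14.0·(1 − 0.00003073) = 14.0·0.999969 = 13.9996 /hr

Final: 13.9996 /hr


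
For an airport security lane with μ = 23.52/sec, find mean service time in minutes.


Mean service time = 1/μ = 1/23.52 second = 0.04252 second
In minutes: 0.04252 × 0.0166667 = 0.0007086 min

Final: 0.0007086 min


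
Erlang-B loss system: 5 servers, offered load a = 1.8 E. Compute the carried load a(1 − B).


B(5,1.8) = 0.026302 (Erlang-B)
Carried load = a(1 − B) = 1.8·(1 − 0.026302) = 1.8·0.973698 = 1.7527 E

Final: 1.7527 Erlangs


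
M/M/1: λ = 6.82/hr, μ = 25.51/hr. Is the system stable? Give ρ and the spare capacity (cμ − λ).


Total capacity cμ = 1·25.51 = 25.51/hr
ρ = λ/(cμ) = 6.82/25.51 = 0.2673
Stable ⇔ ρ < 1: YES
Spare capacity = cμ − λ = 25.51 − 6.82 = 18.69/hr

Final: ρ = 0.2673; stable; margin = 18.69/hr


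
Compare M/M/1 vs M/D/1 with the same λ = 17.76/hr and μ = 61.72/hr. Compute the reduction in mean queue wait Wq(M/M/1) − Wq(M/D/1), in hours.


ρ = 17.76/61.72 = 0.2878
Wq(M/M/1) = ρ/(μ−λ) = 0.2878/43.96 = 0.006546 hr
Wq(M/D/1) = ρ/(2(μ−λ)) = 0.003273 hr
Savings = 0.006546 − 0.003273 = 0.003273 hr

Final: 0.003273 hr


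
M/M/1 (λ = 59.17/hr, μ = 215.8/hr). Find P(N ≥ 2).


ρ = 59.17/215.8 = 0.2742
P(N ≥ n) = ρ^n = 0.2742^2 = 0.075180

Final: 0.075180


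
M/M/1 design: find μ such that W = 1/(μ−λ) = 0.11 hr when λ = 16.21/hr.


W = 1/(μ−λ) ⇒ μ − λ = 1/W = 1/0.11 = 9.0909
μ = λ + 1/W = 16.21 + 9.0909 = 25.3009 per hr

Final: 25.3009 /hr


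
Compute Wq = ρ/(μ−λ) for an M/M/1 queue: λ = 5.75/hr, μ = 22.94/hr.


ρ = 5.75/22.94 = 0.2507
Wq = ρ/(μ−λ) = 0.2507/(22.94 − 5.75) = 0.2507/17.19 = 0.01458 hr

Final: 0.01458 hr


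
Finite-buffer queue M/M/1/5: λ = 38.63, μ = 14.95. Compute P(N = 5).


ρ = λ/μ = 38.63/14.95 = 2.5839
P_K = (1−ρ)ρ^K/(1−ρ^(K+1)) = (-1.5839·115.190742)/(1 − 297.646714)
= -182.455972/-296.646714 = 0.615061

Final: 0.615061


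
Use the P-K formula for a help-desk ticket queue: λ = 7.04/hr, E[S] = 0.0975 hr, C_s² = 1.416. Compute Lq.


ρ = λ·E[S] = 7.04·0.0975 = 0.6864
Lq = ρ²(1+C_s²)/(2(1−ρ)) = 0.4711·(1+1.416)/(2·0.3136)
= 0.4711·2.4160/0.6272 = 1.81487

Final: 1.81487


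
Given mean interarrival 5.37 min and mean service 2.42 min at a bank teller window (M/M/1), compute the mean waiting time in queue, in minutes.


λ = 60/5.37 = 11.1732 /hr
μ = 60/2.42 = 24.7934 /hr
ρ = λ/μ = 11.1732/24.7934 = 0.4507
Wq = ρ/(μ−λ) = 0.4507/(24.7934−11.1732) = 0.03309 hr
In minutes: 0.03309·60 = 1.985 min

Final: 1.985 min


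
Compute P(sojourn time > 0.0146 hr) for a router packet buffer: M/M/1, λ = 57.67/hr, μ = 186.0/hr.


W ~ Exponential(μ−λ) for M/M/1.
μ − λ = 186.0 − 57.67 = 128.3300
P(W > t) = e^{−(μ−λ)t} = e^{−1.8736} = 0.153567

Final: 0.153567


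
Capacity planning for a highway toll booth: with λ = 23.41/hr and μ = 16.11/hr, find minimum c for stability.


Stability requires cμ > λ ⇔ c > λ/μ.
λ/μ = 23.41/16.11 = 1.4531
Minimum integer c = ⌊1.4531⌋ + 1 = 2
Check: 2·16.11 = 32.22 > 23.41, while 1·16.11 = 16.11 ≤ 23.41

Final: 2 servers


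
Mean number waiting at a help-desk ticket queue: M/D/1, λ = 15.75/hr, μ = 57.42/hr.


ρ = 15.75/57.42 = 0.2743
M/D/1: Lq = ρ²/(2(1−ρ)) = 0.07524/(2·0.7257) = 0.05184

Final: 0.05184


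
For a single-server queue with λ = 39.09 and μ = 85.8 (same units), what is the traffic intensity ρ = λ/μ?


ρ = λ/μ = 39.09/85.8 = 0.4556

Final: 0.4556


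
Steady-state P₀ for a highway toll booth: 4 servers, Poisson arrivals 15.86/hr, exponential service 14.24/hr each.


a = λ/μ = 15.86/14.24 = 1.1138; ρ = a/c = 0.2784
Σ_{k=0}^{3} a^k/k! (terms k=0..3) = 1.00000 + 1.11376 + 0.62024 + 0.23027 = 2.96426
Tail: a^4/(4!(1−ρ)) = 1.53877/(24·0.7216) = 0.08886
P₀ = 1/(2.96426 + 0.08886) = 1/3.05312 = 0.327534

Final: 0.327534


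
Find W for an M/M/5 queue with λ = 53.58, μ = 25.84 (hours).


a = 2.0735; ρ = 0.4147; P₀ = 0.124608
Lq = P₀·a^c·ρ/(c!(1−ρ)²) = 0.04818
Wq = Lq/λ = 0.04818/53.58 = 0.0008993 hr
W = Wq + 1/μ = 0.0008993 + 0.03870 = 0.03960 hr

Final: 0.03960 hr


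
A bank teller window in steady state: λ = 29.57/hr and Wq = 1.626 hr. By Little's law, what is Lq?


Lq = λWq = 29.57·1.626 = 48.0808

Final: 48.0808


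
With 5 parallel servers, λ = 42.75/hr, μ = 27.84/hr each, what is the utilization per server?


ρ = λ/(cμ) = 42.75/(5·27.84) = 42.75/139.20 = 0.3071

Final: 0.3071


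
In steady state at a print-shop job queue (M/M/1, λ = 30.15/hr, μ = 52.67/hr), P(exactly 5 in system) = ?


ρ = 30.15/52.67 = 0.5724
P_n = (1−ρ)·ρ^n = (1 − 0.5724)·0.5724^5 = 0.4276·0.061464 = 0.026280

Final: 0.026280


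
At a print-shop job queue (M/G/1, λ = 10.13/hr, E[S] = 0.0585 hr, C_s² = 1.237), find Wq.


ρ = λ·E[S] = 10.13·0.0585 = 0.5926
E[S²] = E[S]²(1+C_s²) = 0.0585²·(1+1.237) = 0.007656
Wq = λ·E[S²]/(2(1−ρ)) = 10.13·0.007656/(2·0.4074) = 0.09518 hr

Final: 0.09518 hr


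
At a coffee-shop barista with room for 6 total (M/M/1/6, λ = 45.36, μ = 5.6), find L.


ρ = 45.36/5.6 = 8.1000
L = ρ[1 − (K+1)ρ^K + Kρ^(K+1)] / [(1−ρ)(1−ρ^(K+1))]
Numerator: 8.1000·(1 − 7·282429.536481 + 6·2287679.245496) = 95167464.712638
Denominator: (-7.1000)·(-2287678.245496) = 16242515.543022
L = 95167464.712638/16242515.543022 = 5.8592

Final: 5.8592


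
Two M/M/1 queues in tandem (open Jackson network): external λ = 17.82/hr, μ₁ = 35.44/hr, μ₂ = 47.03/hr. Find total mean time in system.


Each node sees arrival rate λ = 17.82/hr (tandem ⇒ throughput preserved).
W₁ = 1/(μ₁−λ) = 1/(35.44−17.82) = 0.05675 hr
W₂ = 1/(μ₂−λ) = 1/(47.03−17.82) = 0.03423 hr
W_total = W₁ + W₂ = 0.05675 + 0.03423 = 0.09099 hr

Final: 0.09099 hr


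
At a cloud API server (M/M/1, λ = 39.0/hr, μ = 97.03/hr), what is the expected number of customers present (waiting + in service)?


ρ = λ/μ = 39.0/97.03 = 0.4019
L = ρ/(1−ρ) = 0.4019/(1 − 0.4019) = 0.4019/0.5981 = 0.6721

Final: 0.6721


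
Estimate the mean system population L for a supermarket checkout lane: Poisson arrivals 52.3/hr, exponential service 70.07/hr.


ρ = λ/μ = 52.3/70.07 = 0.7464
L = ρ/(1−ρ) = 0.7464/(1 − 0.7464) = 0.7464/0.2536 = 2.9432

Final: 2.9432


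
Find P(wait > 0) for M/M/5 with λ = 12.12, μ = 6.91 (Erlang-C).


a = λ/μ = 1.7540; ρ = a/5 = 0.3508
P₀ = 0.172444 (from M/M/c formula)
C(c,a) = [a^c/(c!(1−ρ))]·P₀ = [16.60056/(120·0.6492)]·0.172444
= 0.21309·0.172444 = 0.036746

Final: 0.036746


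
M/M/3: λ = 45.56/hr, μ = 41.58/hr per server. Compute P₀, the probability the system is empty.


a = λ/μ = 45.56/41.58 = 1.0957; ρ = a/c = 0.3652
Σ_{k=0}^{2} a^k/k! (terms k=0..2) = 1.00000 + 1.09572 + 0.60030 = 2.69602
Tail: a^3/(3!(1−ρ)) = 1.31552/(6·0.6348) = 0.34541
P₀ = 1/(2.69602 + 0.34541) = 1/3.04143 = 0.328793

Final: 0.328793


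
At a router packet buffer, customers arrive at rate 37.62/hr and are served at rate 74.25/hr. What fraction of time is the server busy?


ρ = λ/μ = 37.62/74.25 = 0.5067

Final: 0.5067


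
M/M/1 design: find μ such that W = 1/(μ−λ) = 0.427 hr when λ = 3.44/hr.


W = 1/(μ−λ) ⇒ μ − λ = 1/W = 1/0.427 = 2.3419
μ = λ + 1/W = 3.44 + 2.3419 = 5.7819 per hr

Final: 5.7819 /hr


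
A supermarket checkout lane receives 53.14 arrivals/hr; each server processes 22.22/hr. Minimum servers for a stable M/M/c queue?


Stability requires cμ > λ ⇔ c > λ/μ.
λ/μ = 53.14/22.22 = 2.3915
Minimum integer c = ⌊2.3915⌋ + 1 = 3
Check: 3·22.22 = 66.66 > 53.14, while 2·22.22 = 44.44 ≤ 53.14

Final: 3 servers


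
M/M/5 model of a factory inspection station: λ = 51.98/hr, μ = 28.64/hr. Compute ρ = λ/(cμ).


ρ = λ/(cμ) = 51.98/(5·28.64) = 51.98/143.20 = 0.3630

Final: 0.3630


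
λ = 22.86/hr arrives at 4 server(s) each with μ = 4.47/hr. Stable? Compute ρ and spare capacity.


Total capacity cμ = 4·4.47 = 17.88/hr
ρ = λ/(cμ) = 22.86/17.88 = 1.2785
Stable ⇔ ρ < 1: NO
Spare capacity = cμ − λ = 17.88 − 22.86 = -4.98/hr

Final: ρ = 1.2785; unstable; margin = -4.98/hr


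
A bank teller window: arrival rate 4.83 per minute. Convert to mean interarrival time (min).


Mean interarrival time = 1/λ = 1/4.83 minute = 0.20704 minute
In minutes: 0.20704 × 1 = 0.2070 min

Final: 0.2070 min


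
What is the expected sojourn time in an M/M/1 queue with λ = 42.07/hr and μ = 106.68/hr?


W = 1/(μ−λ) = 1/(106.68 − 42.07) = 1/64.61 = 0.01548 hr

Final: 0.01548 hr


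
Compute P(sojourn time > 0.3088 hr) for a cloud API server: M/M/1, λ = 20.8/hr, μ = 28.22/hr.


W ~ Exponential(μ−λ) for M/M/1.
μ − λ = 28.22 − 20.8 = 7.4200
P(W > t) = e^{−(μ−λ)t} = e^{−2.2913} = 0.101135

Final: 0.101135


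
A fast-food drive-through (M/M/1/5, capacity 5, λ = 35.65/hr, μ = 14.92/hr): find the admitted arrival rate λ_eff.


ρ = 2.3894; P_K = (1−ρ)ρ^5/(1−ρ^6) = 0.584628
λ_eff = λ(1 − P_K) = 35.65·(1 − 0.584628) = 35.65·0.415372 = 14.8080 /hr

Final: 14.8080 /hr


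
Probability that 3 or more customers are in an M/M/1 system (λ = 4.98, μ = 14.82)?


ρ = 4.98/14.82 = 0.3360
P(N ≥ n) = ρ^n = 0.3360^3 = 0.037944

Final: 0.037944


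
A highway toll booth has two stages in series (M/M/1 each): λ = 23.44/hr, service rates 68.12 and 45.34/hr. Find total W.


Each node sees arrival rate λ = 23.44/hr (tandem ⇒ throughput preserved).
W₁ = 1/(μ₁−λ) = 1/(68.12−23.44) = 0.02238 hr
W₂ = 1/(μ₂−λ) = 1/(45.34−23.44) = 0.04566 hr
W_total = W₁ + W₂ = 0.02238 + 0.04566 = 0.06804 hr

Final: 0.06804 hr


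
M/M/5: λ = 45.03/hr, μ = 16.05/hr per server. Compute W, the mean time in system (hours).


a = 2.8056; ρ = 0.5611; P₀ = 0.057789
Lq = P₀·a^c·ρ/(c!(1−ρ)²) = 0.24387
Wq = Lq/λ = 0.24387/45.03 = 0.005416 hr
W = Wq + 1/μ = 0.005416 + 0.06231 = 0.06772 hr

Final: 0.06772 hr


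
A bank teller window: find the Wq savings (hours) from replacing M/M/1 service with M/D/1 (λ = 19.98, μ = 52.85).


ρ = 19.98/52.85 = 0.3781
Wq(M/M/1) = ρ/(μ−λ) = 0.3781/32.87 = 0.01150 hr
Wq(M/D/1) = ρ/(2(μ−λ)) = 0.005751 hr
Savings = 0.01150 − 0.005751 = 0.005751 hr

Final: 0.005751 hr


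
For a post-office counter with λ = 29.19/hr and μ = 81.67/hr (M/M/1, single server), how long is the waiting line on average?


ρ = 29.19/81.67 = 0.3574
Lq = ρ²/(1−ρ) = 0.1277/0.6426 = 0.1988

Final: 0.1988


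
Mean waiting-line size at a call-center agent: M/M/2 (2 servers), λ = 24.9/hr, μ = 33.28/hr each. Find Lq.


a = λ/μ = 0.7482; ρ = a/2 = 0.3741
P₀ = 0.455500
Lq = P₀·a^c·ρ / (c!·(1−ρ)²) = 0.455500·0.55980·0.3741/(2·0.39175)
= 0.12175

Final: 0.12175


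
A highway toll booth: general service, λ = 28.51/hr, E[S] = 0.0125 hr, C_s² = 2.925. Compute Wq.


ρ = λ·E[S] = 28.51·0.0125 = 0.3564
E[S²] = E[S]²(1+C_s²) = 0.0125²·(1+2.925) = 0.0006133
Wq = λ·E[S²]/(2(1−ρ)) = 28.51·0.0006133/(2·0.6436) = 0.01358 hr

Final: 0.01358 hr


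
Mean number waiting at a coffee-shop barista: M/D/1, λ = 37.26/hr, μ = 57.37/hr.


ρ = 37.26/57.37 = 0.6495
M/D/1: Lq = ρ²/(2(1−ρ)) = 0.4218/(2·0.3505) = 0.60167

Final: 0.60167


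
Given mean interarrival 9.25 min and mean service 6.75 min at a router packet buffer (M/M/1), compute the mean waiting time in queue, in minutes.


λ = 60/9.25 = 6.4865 /hr
μ = 60/6.75 = 8.8889 /hr
ρ = λ/μ = 6.4865/8.8889 = 0.7297
Wq = ρ/(μ−λ) = 0.7297/(8.8889−6.4865) = 0.30375 hr
In minutes: 0.30375·60 = 18.225 min

Final: 18.225 min


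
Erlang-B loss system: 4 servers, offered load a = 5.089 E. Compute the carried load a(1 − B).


B(4,5.089) = 0.405309 (Erlang-B)
Carried load = a(1 − B) = 5.089·(1 − 0.405309) = 5.089·0.594691 = 3.0264 E

Final: 3.0264 Erlangs


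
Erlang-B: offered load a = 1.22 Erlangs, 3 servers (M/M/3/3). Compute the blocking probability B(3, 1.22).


B(c,a) = (a^c/c!) / Σ_{k=0}^{c} a^k/k!
a^3/3! = 0.302641
Σ terms (k=0..3): 1.00000 + 1.22000 + 0.74420 + 0.30264 = 3.266841
B = 0.302641/3.266841 = 0.092640

Final: 0.092640


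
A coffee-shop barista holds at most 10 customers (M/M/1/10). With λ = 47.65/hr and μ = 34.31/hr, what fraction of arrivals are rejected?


ρ = λ/μ = 47.65/34.31 = 1.3888
P_K = (1−ρ)ρ^K/(1−ρ^(K+1)) = (-0.3888·26.694505)/(1 − 37.073540)
= -10.379035/-36.073540 = 0.287719

Final: 0.287719


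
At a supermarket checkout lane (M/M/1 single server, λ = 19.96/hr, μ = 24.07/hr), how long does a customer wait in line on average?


ρ = 19.96/24.07 = 0.8292
Wq = ρ/(μ−λ) = 0.8292/(24.07 − 19.96) = 0.8292/4.11 = 0.2018 hr

Final: 0.2018 hr


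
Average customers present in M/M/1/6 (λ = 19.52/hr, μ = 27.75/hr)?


ρ = 19.52/27.75 = 0.7034
L = ρ[1 − (K+1)ρ^K + Kρ^(K+1)] / [(1−ρ)(1−ρ^(K+1))]
Numerator: 0.7034·(1 − 7·0.121144 + 6·0.085215) = 0.466571
Denominator: (0.2966)·(0.914785) = 0.271304
L = 0.466571/0.271304 = 1.7197

Final: 1.7197


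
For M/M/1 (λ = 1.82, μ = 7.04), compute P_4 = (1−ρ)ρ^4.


ρ = 1.82/7.04 = 0.2585
P_n = (1−ρ)·ρ^n = (1 − 0.2585)·0.2585^4 = 0.7415·0.004467 = 0.003312

Final: 0.003312


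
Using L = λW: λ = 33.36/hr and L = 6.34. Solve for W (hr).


W = L/λ = 6.34/33.36 = 0.1900 hr

Final: 0.1900 hr


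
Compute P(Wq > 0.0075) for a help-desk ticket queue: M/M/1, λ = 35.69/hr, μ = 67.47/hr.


ρ = 35.69/67.47 = 0.5290
P(Wq > t) = ρ·e^{−(μ−λ)t} = 0.5290·e^{−0.2384}
= 0.5290·0.787927 = 0.416794

Final: 0.416794


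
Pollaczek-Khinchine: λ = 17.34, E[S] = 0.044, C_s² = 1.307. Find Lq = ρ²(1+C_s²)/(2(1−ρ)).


ρ = λ·E[S] = 17.34·0.044 = 0.7630
Lq = ρ²(1+C_s²)/(2(1−ρ)) = 0.5821·(1+1.307)/(2·0.2370)
= 0.5821·2.3070/0.4741 = 2.83269

Final: 2.83269


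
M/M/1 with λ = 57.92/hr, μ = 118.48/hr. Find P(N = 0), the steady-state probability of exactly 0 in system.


ρ = 57.92/118.48 = 0.4889
P_n = (1−ρ)·ρ^n = (1 − 0.4889)·0.4889^0 = 0.5111·1.000000 = 0.511141

Final: 0.511141


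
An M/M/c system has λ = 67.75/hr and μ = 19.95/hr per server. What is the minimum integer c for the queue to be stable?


Stability requires cμ > λ ⇔ c > λ/μ.
λ/μ = 67.75/19.95 = 3.3960
Minimum integer c = ⌊3.3960⌋ + 1 = 4
Check: 4·19.95 = 79.80 > 67.75, while 3·19.95 = 59.85 ≤ 67.75

Final: 4 servers


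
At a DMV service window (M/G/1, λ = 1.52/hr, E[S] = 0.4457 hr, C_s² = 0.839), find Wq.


ρ = λ·E[S] = 1.52·0.4457 = 0.6775
E[S²] = E[S]²(1+C_s²) = 0.4457²·(1+0.839) = 0.365315
Wq = λ·E[S²]/(2(1−ρ)) = 1.52·0.365315/(2·0.3225) = 0.86080 hr

Final: 0.86080 hr


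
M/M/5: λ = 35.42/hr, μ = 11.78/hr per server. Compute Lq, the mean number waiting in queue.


a = λ/μ = 3.0068; ρ = a/5 = 0.6014
P₀ = 0.046294
Lq = P₀·a^c·ρ / (c!·(1−ρ)²) = 0.046294·245.76291·0.6014/(120·0.15892)
= 0.35878

Final: 0.35878


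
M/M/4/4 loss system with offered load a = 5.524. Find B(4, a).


B(c,a) = (a^c/c!) / Σ_{k=0}^{c} a^k/k!
a^4/4! = 38.797473
Σ terms (k=0..4): 1.00000 + 5.52400 + 15.25729 + 28.09375 + 38.79747 = 88.672514
B = 38.797473/88.672514 = 0.437537

Final: 0.437537


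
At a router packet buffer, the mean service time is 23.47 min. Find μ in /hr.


μ = 1/(service time) in consistent units.
1 hour = 60 min, so μ = 60/23.47 = 2.5565 per hour

Final: 2.5565 /hr


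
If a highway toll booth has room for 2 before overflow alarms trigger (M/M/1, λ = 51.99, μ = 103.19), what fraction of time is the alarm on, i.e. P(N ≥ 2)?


ρ = 51.99/103.19 = 0.5038
P(N ≥ n) = ρ^n = 0.5038^2 = 0.253843

Final: 0.253843


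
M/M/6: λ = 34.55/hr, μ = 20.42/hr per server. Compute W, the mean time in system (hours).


a = 1.6920; ρ = 0.2820; P₀ = 0.184059
Lq = P₀·a^c·ρ/(c!(1−ρ)²) = 0.003281
Wq = Lq/λ = 0.003281/34.55 = 0.00009495 hr
W = Wq + 1/μ = 0.00009495 + 0.04897 = 0.04907 hr

Final: 0.04907 hr


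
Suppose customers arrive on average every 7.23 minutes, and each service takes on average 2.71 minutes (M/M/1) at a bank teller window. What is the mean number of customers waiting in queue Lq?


λ = 60/7.23 = 8.2988 /hr
μ = 60/2.71 = 22.1402 /hr
ρ = λ/μ = 8.2988/22.1402 = 0.3748
Lq = ρ²/(1−ρ) = 0.1405/0.6252 = 0.2247

Final: 0.2247


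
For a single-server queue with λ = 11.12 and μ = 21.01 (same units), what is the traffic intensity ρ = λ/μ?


ρ = λ/μ = 11.12/21.01 = 0.5293

Final: 0.5293


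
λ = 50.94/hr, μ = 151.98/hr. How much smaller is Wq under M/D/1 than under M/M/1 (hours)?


ρ = 50.94/151.98 = 0.3352
Wq(M/M/1) = ρ/(μ−λ) = 0.3352/101.04 = 0.003317 hr
Wq(M/D/1) = ρ/(2(μ−λ)) = 0.001659 hr
Savings = 0.003317 − 0.001659 = 0.001659 hr

Final: 0.001659 hr


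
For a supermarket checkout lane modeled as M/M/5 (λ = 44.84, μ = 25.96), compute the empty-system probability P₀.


a = λ/μ = 44.84/25.96 = 1.7273; ρ = a/c = 0.3455
Σ_{k=0}^{4} a^k/k! (terms k=0..4) = 1.00000 + 1.72727 + 1.49174 + 0.85888 + 0.37088 = 5.44877
Tail: a^5/(5!(1−ρ)) = 15.37463/(120·0.6545) = 0.19574
P₀ = 1/(5.44877 + 0.19574) = 1/5.64451 = 0.177163

Final: 0.177163


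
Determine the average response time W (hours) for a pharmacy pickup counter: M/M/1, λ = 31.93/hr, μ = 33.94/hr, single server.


W = 1/(μ−λ) = 1/(33.94 − 31.93) = 1/2.01 = 0.4975 hr

Final: 0.4975 hr


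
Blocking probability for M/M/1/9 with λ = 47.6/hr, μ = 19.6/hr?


ρ = λ/μ = 47.6/19.6 = 2.4286
P_K = (1−ρ)ρ^K/(1−ρ^(K+1)) = (-1.4286·2938.718130)/(1 − 7136.886887)
= -4198.168757/-7135.886887 = 0.588318

Final: 0.588318


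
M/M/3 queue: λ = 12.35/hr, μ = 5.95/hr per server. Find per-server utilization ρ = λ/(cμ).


ρ = λ/(cμ) = 12.35/(3·5.95) = 12.35/17.85 = 0.6919

Final: 0.6919


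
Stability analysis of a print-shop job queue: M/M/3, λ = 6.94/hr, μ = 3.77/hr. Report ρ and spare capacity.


Total capacity cμ = 3·3.77 = 11.31/hr
ρ = λ/(cμ) = 6.94/11.31 = 0.6136
Stable ⇔ ρ < 1: YES
Spare capacity = cμ − λ = 11.31 − 6.94 = 4.37/hr

Final: ρ = 0.6136; stable; margin = 4.37/hr


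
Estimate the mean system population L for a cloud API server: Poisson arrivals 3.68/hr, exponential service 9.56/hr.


ρ = λ/μ = 3.68/9.56 = 0.3849
L = ρ/(1−ρ) = 0.3849/(1 − 0.3849) = 0.3849/0.6151 = 0.6259

Final: 0.6259


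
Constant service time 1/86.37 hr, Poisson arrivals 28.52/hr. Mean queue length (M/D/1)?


ρ = 28.52/86.37 = 0.3302
M/D/1: Lq = ρ²/(2(1−ρ)) = 0.1090/(2·0.6698) = 0.08140

Final: 0.08140


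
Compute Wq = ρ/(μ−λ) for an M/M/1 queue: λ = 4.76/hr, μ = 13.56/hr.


ρ = 4.76/13.56 = 0.3510
Wq = ρ/(μ−λ) = 0.3510/(13.56 − 4.76) = 0.3510/8.80 = 0.03989 hr

Final: 0.03989 hr


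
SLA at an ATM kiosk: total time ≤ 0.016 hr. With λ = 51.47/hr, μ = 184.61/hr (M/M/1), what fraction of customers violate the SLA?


W ~ Exponential(μ−λ) for M/M/1.
μ − λ = 184.61 − 51.47 = 133.1400
P(W > t) = e^{−(μ−λ)t} = e^{−2.1302} = 0.118809

Final: 0.118809


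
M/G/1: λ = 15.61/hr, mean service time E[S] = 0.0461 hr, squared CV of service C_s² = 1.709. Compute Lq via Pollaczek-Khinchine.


ρ = λ·E[S] = 15.61·0.0461 = 0.7196
Lq = ρ²(1+C_s²)/(2(1−ρ)) = 0.5179·(1+1.709)/(2·0.2804)
= 0.5179·2.7090/0.5608 = 2.50173

Final: 2.50173


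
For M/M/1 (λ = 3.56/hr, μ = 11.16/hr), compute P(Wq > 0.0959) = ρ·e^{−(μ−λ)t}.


ρ = 3.56/11.16 = 0.3190
P(Wq > t) = ρ·e^{−(μ−λ)t} = 0.3190·e^{−0.7288}
= 0.3190·0.482468 = 0.153906

Final: 0.153906


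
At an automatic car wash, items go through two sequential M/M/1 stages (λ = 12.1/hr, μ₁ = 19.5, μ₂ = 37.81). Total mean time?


Each node sees arrival rate λ = 12.1/hr (tandem ⇒ throughput preserved).
W₁ = 1/(μ₁−λ) = 1/(19.5−12.1) = 0.13514 hr
W₂ = 1/(μ₂−λ) = 1/(37.81−12.1) = 0.03890 hr
W_total = W₁ + W₂ = 0.13514 + 0.03890 = 0.17403 hr

Final: 0.17403 hr


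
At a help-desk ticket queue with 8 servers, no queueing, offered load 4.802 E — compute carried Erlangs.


B(8,4.802) = 0.061006 (Erlang-B)
Carried load = a(1 − B) = 4.802·(1 − 0.061006) = 4.802·0.938994 = 4.5091 E

Final: 4.5091 Erlangs


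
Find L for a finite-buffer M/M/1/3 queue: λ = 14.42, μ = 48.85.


ρ = 14.42/48.85 = 0.2952
L = ρ[1 − (K+1)ρ^K + Kρ^(K+1)] / [(1−ρ)(1−ρ^(K+1))]
Numerator: 0.2952·(1 − 4·0.025722 + 3·0.007593) = 0.271542
Denominator: (0.7048)·(0.992407) = 0.699459
L = 0.271542/0.699459 = 0.3882

Final: 0.3882


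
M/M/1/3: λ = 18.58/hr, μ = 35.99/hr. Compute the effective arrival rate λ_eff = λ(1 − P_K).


ρ = 0.5163; P_K = (1−ρ)ρ^3/(1−ρ^4) = 0.071649
λ_eff = λ(1 − P_K) = 18.58·(1 − 0.071649) = 18.58·0.928351 = 17.2488 /hr

Final: 17.2488 /hr


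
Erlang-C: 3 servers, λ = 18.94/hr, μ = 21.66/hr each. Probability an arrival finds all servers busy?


a = λ/μ = 0.8744; ρ = a/3 = 0.2915
P₀ = 0.414249 (from M/M/c formula)
C(c,a) = [a^c/(c!(1−ρ))]·P₀ = [0.66860/(6·0.7085)]·0.414249
= 0.15727·0.414249 = 0.065151

Final: 0.065151


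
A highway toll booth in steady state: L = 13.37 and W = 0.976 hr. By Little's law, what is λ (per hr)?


λ = L/W = 13.37/0.976 = 13.6988 /hr

Final: 13.6988 /hr


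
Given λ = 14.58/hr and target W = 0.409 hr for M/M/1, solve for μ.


W = 1/(μ−λ) ⇒ μ − λ = 1/W = 1/0.409 = 2.4450
μ = λ + 1/W = 14.58 + 2.4450 = 17.0250 per hr

Final: 17.0250 /hr


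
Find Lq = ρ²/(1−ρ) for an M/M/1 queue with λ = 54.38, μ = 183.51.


ρ = 54.38/183.51 = 0.2963
Lq = ρ²/(1−ρ) = 0.08781/0.7037 = 0.1248

Final: 0.1248


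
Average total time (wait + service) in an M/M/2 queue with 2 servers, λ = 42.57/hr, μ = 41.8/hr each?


a = 1.0184; ρ = 0.5092; P₀ = 0.325196
Lq = P₀·a^c·ρ/(c!(1−ρ)²) = 0.35651
Wq = Lq/λ = 0.35651/42.57 = 0.008375 hr
W = Wq + 1/μ = 0.008375 + 0.02392 = 0.03230 hr

Final: 0.03230 hr


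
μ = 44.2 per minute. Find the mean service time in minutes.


Mean service time = 1/μ = 1/44.2 minute = 0.02262 minute
In minutes: 0.02262 × 1 = 0.02262 min

Final: 0.02262 min


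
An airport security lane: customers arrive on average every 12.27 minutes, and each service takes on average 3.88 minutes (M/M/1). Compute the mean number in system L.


λ = 60/12.27 = 4.8900 /hr
μ = 60/3.88 = 15.4639 /hr
ρ = λ/μ = 4.8900/15.4639 = 0.3162
L = ρ/(1−ρ) = 0.3162/0.6838 = 0.4625

Final: 0.4625


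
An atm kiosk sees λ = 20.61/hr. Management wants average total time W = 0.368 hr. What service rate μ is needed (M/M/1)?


W = 1/(μ−λ) ⇒ μ − λ = 1/W = 1/0.368 = 2.7174
μ = λ + 1/W = 20.61 + 2.7174 = 23.3274 per hr

Final: 23.3274 /hr


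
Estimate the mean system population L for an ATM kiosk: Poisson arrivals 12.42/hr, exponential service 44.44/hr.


ρ = λ/μ = 12.42/44.44 = 0.2795
L = ρ/(1−ρ) = 0.2795/(1 − 0.2795) = 0.2795/0.7205 = 0.3879

Final: 0.3879


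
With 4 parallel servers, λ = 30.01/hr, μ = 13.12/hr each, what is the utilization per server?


ρ = λ/(cμ) = 30.01/(4·13.12) = 30.01/52.48 = 0.5718

Final: 0.5718


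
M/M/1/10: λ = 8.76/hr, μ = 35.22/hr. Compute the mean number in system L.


ρ = 8.76/35.22 = 0.2487
L = ρ[1 − (K+1)ρ^K + Kρ^(K+1)] / [(1−ρ)(1−ρ^(K+1))]
Numerator: 0.2487·(1 − 11·0.0000009060 + 10·0.0000002254) = 0.248720
Denominator: (0.7513)·(1.000000) = 0.751278
L = 0.248720/0.751278 = 0.3311

Final: 0.3311


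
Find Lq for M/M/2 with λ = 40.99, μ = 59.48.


a = λ/μ = 0.6891; ρ = a/2 = 0.3446
P₀ = 0.487465
Lq = P₀·a^c·ρ / (c!·(1−ρ)²) = 0.487465·0.47491·0.3446/(2·0.42959)
= 0.09284

Final: 0.09284


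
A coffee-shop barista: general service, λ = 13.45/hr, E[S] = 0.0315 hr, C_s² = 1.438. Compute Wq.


ρ = λ·E[S] = 13.45·0.0315 = 0.4237
E[S²] = E[S]²(1+C_s²) = 0.0315²·(1+1.438) = 0.002419
Wq = λ·E[S²]/(2(1−ρ)) = 13.45·0.002419/(2·0.5763) = 0.02823 hr

Final: 0.02823 hr


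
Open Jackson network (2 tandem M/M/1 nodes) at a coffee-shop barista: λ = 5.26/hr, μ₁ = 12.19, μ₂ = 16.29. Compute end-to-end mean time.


Each node sees arrival rate λ = 5.26/hr (tandem ⇒ throughput preserved).
W₁ = 1/(μ₁−λ) = 1/(12.19−5.26) = 0.14430 hr
W₂ = 1/(μ₂−λ) = 1/(16.29−5.26) = 0.09066 hr
W_total = W₁ + W₂ = 0.14430 + 0.09066 = 0.23496 hr

Final: 0.23496 hr


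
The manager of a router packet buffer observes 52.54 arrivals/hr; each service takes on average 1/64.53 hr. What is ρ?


ρ = λ/μ = 52.54/64.53 = 0.8142

Final: 0.8142


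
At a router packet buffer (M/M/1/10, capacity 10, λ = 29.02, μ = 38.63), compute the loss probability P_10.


ρ = λ/μ = 29.02/38.63 = 0.7512
P_K = (1−ρ)ρ^K/(1−ρ^(K+1)) = (0.2488·0.057244)/(1 − 0.043003)
= 0.014241/0.956997 = 0.014880

Final: 0.014880


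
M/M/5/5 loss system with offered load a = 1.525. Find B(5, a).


B(c,a) = (a^c/c!) / Σ_{k=0}^{c} a^k/k!
a^5/5! = 0.068733
Σ terms (k=0..5): 1.00000 + 1.52500 + 1.16281 + 0.59110 + 0.22536 + 0.06873 = 4.572998
B = 0.068733/4.572998 = 0.015030

Final: 0.015030


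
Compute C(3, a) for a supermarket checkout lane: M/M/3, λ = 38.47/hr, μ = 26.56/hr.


a = λ/μ = 1.4484; ρ = a/3 = 0.4828
P₀ = 0.223384 (from M/M/c formula)
C(c,a) = [a^c/(c!(1−ρ))]·P₀ = [3.03866/(6·0.5172)]·0.223384
= 0.97921·0.223384 = 0.218741

Final: 0.218741


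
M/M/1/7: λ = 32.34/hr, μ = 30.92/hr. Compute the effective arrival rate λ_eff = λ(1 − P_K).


ρ = 1.0459; P_K = (1−ρ)ρ^7/(1−ρ^8) = 0.145501
λ_eff = λ(1 − P_K) = 32.34·(1 − 0.145501) = 32.34·0.854499 = 27.6345 /hr

Final: 27.6345 /hr


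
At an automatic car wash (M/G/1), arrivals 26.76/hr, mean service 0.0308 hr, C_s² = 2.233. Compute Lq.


ρ = λ·E[S] = 26.76·0.0308 = 0.8242
Lq = ρ²(1+C_s²)/(2(1−ρ)) = 0.6793·(1+2.233)/(2·0.1758)
= 0.6793·3.2330/0.3516 = 6.24669

Final: 6.24669


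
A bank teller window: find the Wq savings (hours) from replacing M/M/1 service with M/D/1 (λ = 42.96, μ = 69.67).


ρ = 42.96/69.67 = 0.6166
Wq(M/M/1) = ρ/(μ−λ) = 0.6166/26.71 = 0.02309 hr
Wq(M/D/1) = ρ/(2(μ−λ)) = 0.01154 hr
Savings = 0.02309 − 0.01154 = 0.01154 hr

Final: 0.01154 hr


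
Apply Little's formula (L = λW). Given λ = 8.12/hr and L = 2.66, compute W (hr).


W = L/λ = 2.66/8.12 = 0.3276 hr

Final: 0.3276 hr


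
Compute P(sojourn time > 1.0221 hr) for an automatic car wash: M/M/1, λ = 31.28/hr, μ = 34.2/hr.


W ~ Exponential(μ−λ) for M/M/1.
μ − λ = 34.2 − 31.28 = 2.9200
P(W > t) = e^{−(μ−λ)t} = e^{−2.9845} = 0.050563

Final: 0.050563


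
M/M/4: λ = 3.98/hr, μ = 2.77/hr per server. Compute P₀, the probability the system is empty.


a = λ/μ = 3.98/2.77 = 1.4368; ρ = a/c = 0.3592
Σ_{k=0}^{3} a^k/k! (terms k=0..3) = 1.00000 + 1.43682 + 1.03223 + 0.49438 = 3.96343
Tail: a^4/(4!(1−ρ)) = 4.26200/(24·0.6408) = 0.27713
P₀ = 1/(3.96343 + 0.27713) = 1/4.24056 = 0.235818

Final: 0.235818


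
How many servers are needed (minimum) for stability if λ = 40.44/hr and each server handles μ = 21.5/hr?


Stability requires cμ > λ ⇔ c > λ/μ.
λ/μ = 40.44/21.5 = 1.8809
Minimum integer c = ⌊1.8809⌋ + 1 = 2
Check: 2·21.5 = 43.00 > 40.44, while 1·21.5 = 21.50 ≤ 40.44

Final: 2 servers


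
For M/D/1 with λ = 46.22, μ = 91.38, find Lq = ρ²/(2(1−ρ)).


ρ = 46.22/91.38 = 0.5058
M/D/1: Lq = ρ²/(2(1−ρ)) = 0.2558/(2·0.4942) = 0.25884

Final: 0.25884


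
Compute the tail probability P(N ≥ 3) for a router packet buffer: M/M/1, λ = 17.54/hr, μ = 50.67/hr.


ρ = 17.54/50.67 = 0.3462
P(N ≥ n) = ρ^n = 0.3462^3 = 0.041480

Final: 0.041480


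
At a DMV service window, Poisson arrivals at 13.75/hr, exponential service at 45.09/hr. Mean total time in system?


W = 1/(μ−λ) = 1/(45.09 − 13.75) = 1/31.34 = 0.03191 hr

Final: 0.03191 hr


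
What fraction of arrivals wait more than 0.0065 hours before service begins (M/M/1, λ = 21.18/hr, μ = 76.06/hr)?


ρ = 21.18/76.06 = 0.2785
P(Wq > t) = ρ·e^{−(μ−λ)t} = 0.2785·e^{−0.3567}
= 0.2785·0.699968 = 0.194916

Final: 0.194916


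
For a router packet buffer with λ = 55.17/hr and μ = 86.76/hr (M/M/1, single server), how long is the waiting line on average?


ρ = 55.17/86.76 = 0.6359
Lq = ρ²/(1−ρ) = 0.4044/0.3641 = 1.1105

Final: 1.1105


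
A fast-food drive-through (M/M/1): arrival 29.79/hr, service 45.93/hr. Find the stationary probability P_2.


ρ = 29.79/45.93 = 0.6486
P_n = (1−ρ)·ρ^n = (1 − 0.6486)·0.6486^2 = 0.3514·0.420676 = 0.147827

Final: 0.147827


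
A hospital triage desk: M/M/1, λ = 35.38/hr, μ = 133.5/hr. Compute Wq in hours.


ρ = 35.38/133.5 = 0.2650
Wq = ρ/(μ−λ) = 0.2650/(133.5 − 35.38) = 0.2650/98.12 = 0.002701 hr

Final: 0.002701 hr


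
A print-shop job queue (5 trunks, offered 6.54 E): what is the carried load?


B(5,6.54) = 0.396472 (Erlang-B)
Carried load = a(1 − B) = 6.54·(1 − 0.396472) = 6.54·0.603528 = 3.9471 E

Final: 3.9471 Erlangs


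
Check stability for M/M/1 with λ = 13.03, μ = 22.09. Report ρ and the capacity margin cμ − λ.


Total capacity cμ = 1·22.09 = 22.09/hr
ρ = λ/(cμ) = 13.03/22.09 = 0.5899
Stable ⇔ ρ < 1: YES
Spare capacity = cμ − λ = 22.09 − 13.03 = 9.06/hr

Final: ρ = 0.5899; stable; margin = 9.06/hr


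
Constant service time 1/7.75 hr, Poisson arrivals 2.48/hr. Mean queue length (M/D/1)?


ρ = 2.48/7.75 = 0.3200
M/D/1: Lq = ρ²/(2(1−ρ)) = 0.1024/(2·0.6800) = 0.07529

Final: 0.07529


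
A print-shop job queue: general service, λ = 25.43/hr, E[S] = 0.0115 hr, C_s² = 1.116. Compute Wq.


ρ = λ·E[S] = 25.43·0.0115 = 0.2924
E[S²] = E[S]²(1+C_s²) = 0.0115²·(1+1.116) = 0.0002798
Wq = λ·E[S²]/(2(1−ρ)) = 25.43·0.0002798/(2·0.7076) = 0.005029 hr

Final: 0.005029 hr


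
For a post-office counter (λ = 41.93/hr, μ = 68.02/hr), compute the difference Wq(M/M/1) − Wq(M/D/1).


ρ = 41.93/68.02 = 0.6164
Wq(M/M/1) = ρ/(μ−λ) = 0.6164/26.09 = 0.02363 hr
Wq(M/D/1) = ρ/(2(μ−λ)) = 0.01181 hr
Savings = 0.02363 − 0.01181 = 0.01181 hr

Final: 0.01181 hr


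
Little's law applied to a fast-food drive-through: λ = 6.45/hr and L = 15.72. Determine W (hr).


W = L/λ = 15.72/6.45 = 2.4372 hr

Final: 2.4372 hr


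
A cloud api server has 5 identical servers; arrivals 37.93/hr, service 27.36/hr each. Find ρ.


ρ = λ/(cμ) = 37.93/(5·27.36) = 37.93/136.80 = 0.2773

Final: 0.2773


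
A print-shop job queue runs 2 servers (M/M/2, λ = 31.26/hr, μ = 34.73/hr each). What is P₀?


a = λ/μ = 31.26/34.73 = 0.9001; ρ = a/c = 0.4500
Σ_{k=0}^{1} a^k/k! (terms k=0..1) = 1.00000 + 0.90009 = 1.90009
Tail: a^2/(2!(1−ρ)) = 0.81016/(2·0.5500) = 0.73656
P₀ = 1/(1.90009 + 0.73656) = 1/2.63665 = 0.379269

Final: 0.379269


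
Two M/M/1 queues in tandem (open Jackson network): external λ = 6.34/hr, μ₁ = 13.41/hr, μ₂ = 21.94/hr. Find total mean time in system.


Each node sees arrival rate λ = 6.34/hr (tandem ⇒ throughput preserved).
W₁ = 1/(μ₁−λ) = 1/(13.41−6.34) = 0.14144 hr
W₂ = 1/(μ₂−λ) = 1/(21.94−6.34) = 0.06410 hr
W_total = W₁ + W₂ = 0.14144 + 0.06410 = 0.20555 hr

Final: 0.20555 hr


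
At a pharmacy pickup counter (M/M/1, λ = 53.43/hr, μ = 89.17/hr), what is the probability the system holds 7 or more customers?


ρ = 53.43/89.17 = 0.5992
P(N ≥ n) = ρ^n = 0.5992^7 = 0.027731

Final: 0.027731


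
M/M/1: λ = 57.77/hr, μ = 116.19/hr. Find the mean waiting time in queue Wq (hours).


ρ = 57.77/116.19 = 0.4972
Wq = ρ/(μ−λ) = 0.4972/(116.19 − 57.77) = 0.4972/58.42 = 0.008511 hr

Final: 0.008511 hr


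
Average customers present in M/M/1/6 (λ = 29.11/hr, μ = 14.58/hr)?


ρ = 29.11/14.58 = 1.9966
L = ρ[1 − (K+1)ρ^K + Kρ^(K+1)] / [(1−ρ)(1−ρ^(K+1))]
Numerator: 1.9966·(1 − 7·63.344380 + 6·126.471529) = 631.751922
Denominator: (-0.9966)·(-125.471529) = 125.041243
L = 631.751922/125.041243 = 5.0523

Final: 5.0523
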